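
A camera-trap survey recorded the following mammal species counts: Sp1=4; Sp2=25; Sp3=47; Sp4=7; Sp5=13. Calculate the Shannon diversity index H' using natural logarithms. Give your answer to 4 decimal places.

1.2941

Total N = 4+25+47+7+13 = 96, so the proportions are 0.041667, 0.260417, 0.489583, 0.072917, 0.135417 (working shown to 6 dp, full precision carried).
Each pᵢ ln pᵢ term: 0.041667×(-3.178054)=-0.132419, 0.260417×(-1.345472)=-0.350383, 0.489583×(-0.714201)=-0.349661, 0.072917×(-2.618438)=-0.190928, 0.135417×(-1.999399)=-0.270752.
Sum = -1.294143, so H' = 1.2941.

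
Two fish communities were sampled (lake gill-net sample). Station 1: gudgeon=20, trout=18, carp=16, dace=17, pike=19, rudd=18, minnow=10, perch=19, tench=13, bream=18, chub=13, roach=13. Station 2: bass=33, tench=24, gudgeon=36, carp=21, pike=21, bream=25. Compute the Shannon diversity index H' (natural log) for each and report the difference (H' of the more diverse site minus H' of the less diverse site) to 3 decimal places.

Station 1: N=194, proportions 0.103093, 0.092784, 0.082474, 0.087629, 0.097938, 0.092784, 0.051546, 0.097938, 0.06701, 0.092784, 0.06701, 0.06701, giving H' = 2.466475 (working shown to 6 dp, full precision carried).
Station 2: N=160, proportions 0.20625, 0.15, 0.225, 0.13125, 0.13125, 0.15625, giving H' = 1.768883.
Difference = |2.466475 − 1.768883| = 0.697592, i.e. 0.698 to 3 decimal places.

0.698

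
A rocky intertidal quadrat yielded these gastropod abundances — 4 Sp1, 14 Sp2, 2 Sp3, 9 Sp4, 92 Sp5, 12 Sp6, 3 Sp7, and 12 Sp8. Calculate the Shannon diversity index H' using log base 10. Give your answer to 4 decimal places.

0.5781

Total N = 4+14+2+9+92+12+3+12 = 148, so the proportions are 0.027027, 0.094595, 0.013514, 0.060811, 0.621622, 0.081081, 0.02027, 0.081081 (working shown to 6 dp, full precision carried).
Each pᵢ log₁₀ pᵢ term: 0.027027×(-1.568202)=-0.042384, 0.094595×(-1.024134)=-0.096878, 0.013514×(-1.869232)=-0.025260, 0.060811×(-1.216019)=-0.073947, 0.621622×(-0.206474)=-0.128349, 0.081081×(-1.091080)=-0.088466, 0.02027×(-1.693140)=-0.034320, 0.081081×(-1.091080)=-0.088466.
Sum = -0.578069, so H' = 0.5781.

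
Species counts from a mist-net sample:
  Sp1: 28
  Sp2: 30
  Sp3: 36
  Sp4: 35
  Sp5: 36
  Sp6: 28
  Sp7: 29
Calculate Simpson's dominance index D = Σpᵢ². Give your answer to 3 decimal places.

Total N = 28+30+36+35+36+28+29 = 222, so the proportions are 0.12613, 0.13514, 0.16216, 0.15766, 0.16216, 0.12613, 0.13063 (working shown to 5 dp, full precision carried).
D = 0.12613² + 0.13514² + 0.16216² + 0.15766² + 0.16216² + 0.12613² + 0.13063² = 0.01591 + 0.01826 + 0.02630 + 0.02486 + 0.02630 + 0.01591 + 0.01706 = 0.14459.
To 3 decimal places, D = 0.145.

0.145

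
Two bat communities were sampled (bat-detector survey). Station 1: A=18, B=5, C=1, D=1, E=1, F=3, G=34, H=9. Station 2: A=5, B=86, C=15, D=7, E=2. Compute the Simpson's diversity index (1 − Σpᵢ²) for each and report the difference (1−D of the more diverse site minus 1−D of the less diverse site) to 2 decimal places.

0.27

Station 1: N=72, proportions 0.25, 0.0694, 0.0139, 0.0139, 0.0139, 0.0417, 0.4722, 0.125, giving 1−D = 0.6917 (working shown to 4 dp, full precision carried).
Station 2: N=115, proportions 0.0435, 0.7478, 0.1304, 0.0609, 0.0174, giving 1−D = 0.4178.
Difference = |0.6917 − 0.4178| = 0.2739, i.e. 0.27 to 2 decimal places.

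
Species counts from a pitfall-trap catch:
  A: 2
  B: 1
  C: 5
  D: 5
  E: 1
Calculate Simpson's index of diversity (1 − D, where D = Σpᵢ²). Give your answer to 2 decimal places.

0.71

Total N = 2+1+5+5+1 = 14, so the proportions are 0.1429, 0.0714, 0.3571, 0.3571, 0.0714 (working shown to 4 dp, full precision carried).
D = 0.1429² + 0.0714² + 0.3571² + 0.3571² + 0.0714² = 0.0204 + 0.0051 + 0.1276 + 0.1276 + 0.0051 = 0.2857.
So 1 − D = 0.7143, i.e. 0.71 to 2 decimal places.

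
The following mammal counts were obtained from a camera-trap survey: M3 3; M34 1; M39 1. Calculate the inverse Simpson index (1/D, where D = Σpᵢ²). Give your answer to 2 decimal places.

2.27

Total N = 3+1+1 = 5, so the proportions are 0.6, 0.2, 0.2 (working shown to 5 dp, full precision carried).
D = 0.6² + 0.2² + 0.2² = 0.36000 + 0.04000 + 0.04000 = 0.44000.
So 1/D = 2.2727, i.e. 2.27 to 2 decimal places.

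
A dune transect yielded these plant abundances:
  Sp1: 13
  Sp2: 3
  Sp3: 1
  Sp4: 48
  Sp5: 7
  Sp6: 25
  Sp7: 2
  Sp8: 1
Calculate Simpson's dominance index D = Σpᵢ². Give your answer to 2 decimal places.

0.32

Total N = 13+3+1+48+7+25+2+1 = 100, so the proportions are 0.13, 0.03, 0.01, 0.48, 0.07, 0.25, 0.02, 0.01 (working shown to 4 dp, full precision carried).
D = 0.13² + 0.03² + 0.01² + 0.48² + 0.07² + 0.25² + 0.02² + 0.01² = 0.0169 + 0.0009 + 0.0001 + 0.2304 + 0.0049 + 0.0625 + 0.0004 + 0.0001 = 0.3162.
To 2 decimal places, D = 0.32.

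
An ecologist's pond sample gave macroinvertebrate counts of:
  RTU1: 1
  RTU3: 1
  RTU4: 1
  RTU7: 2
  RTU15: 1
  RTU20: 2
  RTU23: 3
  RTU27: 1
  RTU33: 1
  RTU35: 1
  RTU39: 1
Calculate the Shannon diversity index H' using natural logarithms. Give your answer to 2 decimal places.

Total N = 1+1+1+2+1+2+3+1+1+1+1 = 15, so the proportions are 0.0667, 0.0667, 0.0667, 0.1333, 0.0667, 0.1333, 0.2, 0.0667, 0.0667, 0.0667, 0.0667 (working shown to 4 dp, full precision carried).
Each pᵢ ln pᵢ term: 0.0667×(-2.7081)=-0.1805, 0.0667×(-2.7081)=-0.1805, 0.0667×(-2.7081)=-0.1805, 0.1333×(-2.0149)=-0.2687, 0.0667×(-2.7081)=-0.1805, 0.1333×(-2.0149)=-0.2687, 0.2×(-1.6094)=-0.3219, 0.0667×(-2.7081)=-0.1805, 0.0667×(-2.7081)=-0.1805, 0.0667×(-2.7081)=-0.1805, 0.0667×(-2.7081)=-0.1805.
Sum = -2.3035, so H' = 2.30.

2.30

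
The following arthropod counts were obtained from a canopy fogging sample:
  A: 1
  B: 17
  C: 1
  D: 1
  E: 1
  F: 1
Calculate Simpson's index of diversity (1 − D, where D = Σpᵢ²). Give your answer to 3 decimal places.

0.393

Total N = 1+17+1+1+1+1 = 22, so the proportions are 0.04545, 0.77273, 0.04545, 0.04545, 0.04545, 0.04545 (working shown to 5 dp, full precision carried).
D = 0.04545² + 0.77273² + 0.04545² + 0.04545² + 0.04545² + 0.04545² = 0.00207 + 0.59711 + 0.00207 + 0.00207 + 0.00207 + 0.00207 = 0.60744.
So 1 − D = 0.39256, i.e. 0.393 to 3 decimal places.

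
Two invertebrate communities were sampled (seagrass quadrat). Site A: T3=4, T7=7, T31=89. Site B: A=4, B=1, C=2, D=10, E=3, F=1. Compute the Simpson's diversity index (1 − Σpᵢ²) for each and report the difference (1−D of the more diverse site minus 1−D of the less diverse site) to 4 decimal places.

Site A: N=100, proportions 0.04, 0.07, 0.89, giving 1−D = 0.201400 (working shown to 6 dp, full precision carried).
Site B: N=21, proportions 0.190476, 0.047619, 0.095238, 0.47619, 0.142857, 0.047619, giving 1−D = 0.702948.
Difference = |0.201400 − 0.702948| = 0.501548, i.e. 0.5015 to 4 decimal places.

0.5015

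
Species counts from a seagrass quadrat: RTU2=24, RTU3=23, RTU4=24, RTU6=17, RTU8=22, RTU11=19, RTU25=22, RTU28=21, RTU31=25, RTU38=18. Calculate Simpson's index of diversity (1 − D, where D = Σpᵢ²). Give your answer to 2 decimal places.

Total N = 24+23+24+17+22+19+22+21+25+18 = 215, so the proportions are 0.1116, 0.107, 0.1116, 0.0791, 0.1023, 0.0884, 0.1023, 0.0977, 0.1163, 0.0837 (working shown to 4 dp, full precision carried).
D = 0.1116² + 0.107² + 0.1116² + 0.0791² + 0.1023² + 0.0884² + 0.1023² + 0.0977² + 0.1163² + 0.0837² = 0.0125 + 0.0114 + 0.0125 + 0.0063 + 0.0105 + 0.0078 + 0.0105 + 0.0095 + 0.0135 + 0.0070 = 0.1014.
So 1 − D = 0.8986, i.e. 0.90 to 2 decimal places.

0.90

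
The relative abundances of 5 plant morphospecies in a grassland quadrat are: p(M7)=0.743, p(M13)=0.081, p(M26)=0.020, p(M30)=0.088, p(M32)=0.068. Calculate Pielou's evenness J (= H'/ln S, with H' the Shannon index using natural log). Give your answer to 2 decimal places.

H' = −Σ pᵢ ln pᵢ = −((-0.2207) + (-0.2036) + (-0.0782) + (-0.2139) + (-0.1828)) = 0.8992 (working shown to 4 dp, full precision carried).
With S = 5 species, ln S = 1.6094, so J = 0.8992/1.6094 = 0.5587, i.e. 0.56 to 2 decimal places.

0.56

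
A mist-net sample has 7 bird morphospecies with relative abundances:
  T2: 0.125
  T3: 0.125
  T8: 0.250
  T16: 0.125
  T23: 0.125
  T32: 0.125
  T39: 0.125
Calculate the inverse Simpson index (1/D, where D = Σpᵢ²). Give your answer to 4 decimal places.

6.4000

D = 0.125² + 0.125² + 0.25² + 0.125² + 0.125² + 0.125² + 0.125² = 0.01562500 + 0.01562500 + 0.06250000 + 0.01562500 + 0.01562500 + 0.01562500 + 0.01562500 = 0.15625000 (working shown to 8 dp, full precision carried).
So 1/D = 6.400000, i.e. 6.4000 to 4 decimal places.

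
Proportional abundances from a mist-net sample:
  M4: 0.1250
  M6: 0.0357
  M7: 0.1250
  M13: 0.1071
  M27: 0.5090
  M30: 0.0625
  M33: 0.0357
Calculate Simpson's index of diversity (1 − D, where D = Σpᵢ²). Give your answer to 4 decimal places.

D = 0.125² + 0.0357² + 0.125² + 0.1071² + 0.509² + 0.0625² + 0.0357² = 0.015625 + 0.001274 + 0.015625 + 0.011470 + 0.259081 + 0.003906 + 0.001274 = 0.308257 (working shown to 6 dp, full precision carried).
So 1 − D = 0.691743, i.e. 0.6917 to 4 decimal places.

0.6917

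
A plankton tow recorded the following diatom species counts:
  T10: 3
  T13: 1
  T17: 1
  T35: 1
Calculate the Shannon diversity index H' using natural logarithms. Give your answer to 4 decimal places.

1.2425

Total N = 3+1+1+1 = 6, so the proportions are 0.5, 0.166667, 0.166667, 0.166667 (working shown to 6 dp, full precision carried).
Each pᵢ ln pᵢ term: 0.5×(-0.693147)=-0.346574, 0.166667×(-1.791759)=-0.298627, 0.166667×(-1.791759)=-0.298627, 0.166667×(-1.791759)=-0.298627.
Sum = -1.242453, so H' = 1.2425.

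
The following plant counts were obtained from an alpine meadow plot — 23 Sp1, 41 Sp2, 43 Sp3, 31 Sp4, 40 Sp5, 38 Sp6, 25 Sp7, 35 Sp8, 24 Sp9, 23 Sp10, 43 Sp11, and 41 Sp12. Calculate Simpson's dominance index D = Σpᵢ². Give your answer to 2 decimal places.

Total N = 23+41+43+31+40+38+25+35+24+23+43+41 = 407, so the proportions are 0.0565, 0.1007, 0.1057, 0.0762, 0.0983, 0.0934, 0.0614, 0.086, 0.059, 0.0565, 0.1057, 0.1007 (working shown to 4 dp, full precision carried).
D = 0.0565² + 0.1007² + 0.1057² + 0.0762² + 0.0983² + 0.0934² + 0.0614² + 0.086² + 0.059² + 0.0565² + 0.1057² + 0.1007² = 0.0032 + 0.0101 + 0.0112 + 0.0058 + 0.0097 + 0.0087 + 0.0038 + 0.0074 + 0.0035 + 0.0032 + 0.0112 + 0.0101 = 0.0878.
To 2 decimal places, D = 0.09.

0.09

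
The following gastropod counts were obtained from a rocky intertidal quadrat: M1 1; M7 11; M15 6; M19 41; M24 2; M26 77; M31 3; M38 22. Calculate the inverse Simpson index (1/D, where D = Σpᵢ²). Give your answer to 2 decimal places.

Total N = 1+11+6+41+2+77+3+22 = 163, so the proportions are 0.006135, 0.067485, 0.03681, 0.251534, 0.01227, 0.472393, 0.018405, 0.134969 (working shown to 6 dp, full precision carried).
D = 0.006135² + 0.067485² + 0.03681² + 0.251534² + 0.01227² + 0.472393² + 0.018405² + 0.134969² = 0.000038 + 0.004554 + 0.001355 + 0.063269 + 0.000151 + 0.223155 + 0.000339 + 0.018217 = 0.311077.
So 1/D = 3.2146, i.e. 3.21 to 2 decimal places.

3.21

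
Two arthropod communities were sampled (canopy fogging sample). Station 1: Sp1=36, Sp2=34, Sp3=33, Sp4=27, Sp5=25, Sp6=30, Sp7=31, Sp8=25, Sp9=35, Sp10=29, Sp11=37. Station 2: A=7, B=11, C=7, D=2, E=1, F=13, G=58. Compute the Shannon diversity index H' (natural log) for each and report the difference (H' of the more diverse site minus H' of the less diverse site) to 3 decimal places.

Station 1: N=342, proportions 0.10526, 0.09942, 0.09649, 0.07895, 0.0731, 0.08772, 0.09064, 0.0731, 0.10234, 0.0848, 0.10819, giving H' = 2.38919 (working shown to 5 dp, full precision carried).
Station 2: N=99, proportions 0.07071, 0.11111, 0.07071, 0.0202, 0.0101, 0.13131, 0.58586, giving H' = 1.32385.
Difference = |2.38919 − 1.32385| = 1.06534, i.e. 1.065 to 3 decimal places.

1.065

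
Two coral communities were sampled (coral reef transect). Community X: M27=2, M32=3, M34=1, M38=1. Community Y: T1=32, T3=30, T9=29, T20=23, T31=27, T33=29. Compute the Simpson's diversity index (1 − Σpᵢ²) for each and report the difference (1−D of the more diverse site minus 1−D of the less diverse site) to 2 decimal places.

Community X: N=7, proportions 0.2857, 0.4286, 0.1429, 0.1429, giving 1−D = 0.6939 (working shown to 4 dp, full precision carried).
Community Y: N=170, proportions 0.1882, 0.1765, 0.1706, 0.1353, 0.1588, 0.1706, giving 1−D = 0.8317.
Difference = |0.6939 − 0.8317| = 0.1378, i.e. 0.14 to 2 decimal places.

0.14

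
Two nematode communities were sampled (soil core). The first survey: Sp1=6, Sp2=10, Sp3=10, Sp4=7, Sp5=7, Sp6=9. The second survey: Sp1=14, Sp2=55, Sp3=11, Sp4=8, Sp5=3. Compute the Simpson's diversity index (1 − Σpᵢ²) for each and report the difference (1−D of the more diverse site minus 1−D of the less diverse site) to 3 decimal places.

0.240

The first survey: N=49, proportions 0.12245, 0.20408, 0.20408, 0.14286, 0.14286, 0.18367, giving 1−D = 0.82716 (working shown to 5 dp, full precision carried).
The second survey: N=91, proportions 0.15385, 0.6044, 0.12088, 0.08791, 0.03297, giving 1−D = 0.58761.
Difference = |0.82716 − 0.58761| = 0.23955, i.e. 0.240 to 3 decimal places.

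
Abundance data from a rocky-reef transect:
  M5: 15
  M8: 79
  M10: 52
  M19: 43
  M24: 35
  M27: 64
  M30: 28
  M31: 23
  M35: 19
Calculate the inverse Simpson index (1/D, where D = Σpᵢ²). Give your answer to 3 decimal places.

Total N = 15+79+52+43+35+64+28+23+19 = 358, so the proportions are 0.0418994, 0.2206704, 0.1452514, 0.1201117, 0.0977654, 0.1787709, 0.0782123, 0.0642458, 0.0530726 (working shown to 7 dp, full precision carried).
D = 0.0418994² + 0.2206704² + 0.1452514² + 0.1201117² + 0.0977654² + 0.1787709² + 0.0782123² + 0.0642458² + 0.0530726² = 0.0017556 + 0.0486954 + 0.0210980 + 0.0144268 + 0.0095581 + 0.0319591 + 0.0061172 + 0.0041275 + 0.0028167 = 0.1405543.
So 1/D = 7.11469, i.e. 7.115 to 3 decimal places.

7.115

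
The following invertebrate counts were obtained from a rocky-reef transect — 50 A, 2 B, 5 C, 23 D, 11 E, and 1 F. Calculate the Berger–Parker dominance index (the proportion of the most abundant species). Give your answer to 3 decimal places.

Total N = 50+2+5+23+11+1 = 92, so the proportions are 0.54348, 0.02174, 0.05435, 0.25, 0.11957, 0.01087 (working shown to 5 dp, full precision carried).
The largest proportion is 0.54348, i.e. d = 0.543 to 3 decimal places.

0.543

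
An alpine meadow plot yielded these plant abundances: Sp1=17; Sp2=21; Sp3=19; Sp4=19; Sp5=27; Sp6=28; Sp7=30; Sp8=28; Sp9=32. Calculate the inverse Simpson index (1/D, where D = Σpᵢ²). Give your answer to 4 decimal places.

Total N = 17+21+19+19+27+28+30+28+32 = 221, so the proportions are 0.07692308, 0.09502262, 0.08597285, 0.08597285, 0.12217195, 0.12669683, 0.13574661, 0.12669683, 0.14479638 (working shown to 8 dp, full precision carried).
D = 0.07692308² + 0.09502262² + 0.08597285² + 0.08597285² + 0.12217195² + 0.12669683² + 0.13574661² + 0.12669683² + 0.14479638² = 0.00591716 + 0.00902930 + 0.00739133 + 0.00739133 + 0.01492598 + 0.01605209 + 0.01842714 + 0.01605209 + 0.02096599 = 0.11615241.
So 1/D = 8.609378, i.e. 8.6094 to 4 decimal places.

8.6094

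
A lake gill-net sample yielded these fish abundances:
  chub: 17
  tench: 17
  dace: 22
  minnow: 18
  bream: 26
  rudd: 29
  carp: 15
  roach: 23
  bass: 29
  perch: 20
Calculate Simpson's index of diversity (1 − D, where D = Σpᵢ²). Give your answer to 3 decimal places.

0.895

Total N = 17+17+22+18+26+29+15+23+29+20 = 216, so the proportions are 0.0787, 0.0787, 0.10185, 0.08333, 0.12037, 0.13426, 0.06944, 0.10648, 0.13426, 0.09259 (working shown to 5 dp, full precision carried).
D = 0.0787² + 0.0787² + 0.10185² + 0.08333² + 0.12037² + 0.13426² + 0.06944² + 0.10648² + 0.13426² + 0.09259² = 0.00619 + 0.00619 + 0.01037 + 0.00694 + 0.01449 + 0.01803 + 0.00482 + 0.01134 + 0.01803 + 0.00857 = 0.10498.
So 1 − D = 0.89502, i.e. 0.895 to 3 decimal places.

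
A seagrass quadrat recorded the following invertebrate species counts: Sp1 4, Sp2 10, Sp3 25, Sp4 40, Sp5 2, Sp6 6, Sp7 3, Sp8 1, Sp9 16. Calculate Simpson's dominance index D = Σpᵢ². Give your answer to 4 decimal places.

Total N = 4+10+25+40+2+6+3+1+16 = 107, so the proportions are 0.037383, 0.093458, 0.233645, 0.373832, 0.018692, 0.056075, 0.028037, 0.009346, 0.149533 (working shown to 6 dp, full precision carried).
D = 0.037383² + 0.093458² + 0.233645² + 0.373832² + 0.018692² + 0.056075² + 0.028037² + 0.009346² + 0.149533² = 0.001398 + 0.008734 + 0.054590 + 0.139750 + 0.000349 + 0.003144 + 0.000786 + 0.000087 + 0.022360 = 0.231199.
To 4 decimal places, D = 0.2312.

0.2312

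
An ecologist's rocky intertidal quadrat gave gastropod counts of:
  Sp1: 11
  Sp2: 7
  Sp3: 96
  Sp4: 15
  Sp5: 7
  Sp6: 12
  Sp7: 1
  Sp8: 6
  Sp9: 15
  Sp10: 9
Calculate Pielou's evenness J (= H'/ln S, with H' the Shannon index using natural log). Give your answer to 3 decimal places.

Total N = 11+7+96+15+7+12+1+6+15+9 = 179, so the proportions are 0.06145, 0.03911, 0.53631, 0.0838, 0.03911, 0.06704, 0.00559, 0.03352, 0.0838, 0.05028 (working shown to 5 dp, full precision carried).
H' = −Σ pᵢ ln pᵢ = −((-0.17142) + (-0.12676) + (-0.33414) + (-0.20777) + (-0.12676) + (-0.18117) + (-0.02898) + (-0.11382) + (-0.20777) + (-0.15034)) = 1.64893.
With S = 10 species, ln S = 2.30259, so J = 1.64893/2.30259 = 0.71612, i.e. 0.716 to 3 decimal places.

0.716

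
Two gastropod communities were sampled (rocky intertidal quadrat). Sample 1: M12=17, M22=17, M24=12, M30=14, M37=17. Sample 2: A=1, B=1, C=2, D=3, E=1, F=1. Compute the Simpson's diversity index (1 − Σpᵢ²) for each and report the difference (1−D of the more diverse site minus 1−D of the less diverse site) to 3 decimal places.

0.006

Sample 1: N=77, proportions 0.22078, 0.22078, 0.15584, 0.18182, 0.22078, giving 1−D = 0.79642 (working shown to 5 dp, full precision carried).
Sample 2: N=9, proportions 0.11111, 0.11111, 0.22222, 0.33333, 0.11111, 0.11111, giving 1−D = 0.79012.
Difference = |0.79642 − 0.79012| = 0.00630, i.e. 0.006 to 3 decimal places.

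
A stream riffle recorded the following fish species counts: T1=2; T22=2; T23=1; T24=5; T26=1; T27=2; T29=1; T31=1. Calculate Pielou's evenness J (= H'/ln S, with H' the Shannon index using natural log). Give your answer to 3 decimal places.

Total N = 2+2+1+5+1+2+1+1 = 15, so the proportions are 0.13333, 0.13333, 0.06667, 0.33333, 0.06667, 0.13333, 0.06667, 0.06667 (working shown to 5 dp, full precision carried).
H' = −Σ pᵢ ln pᵢ = −((-0.26865) + (-0.26865) + (-0.18054) + (-0.36620) + (-0.18054) + (-0.26865) + (-0.18054) + (-0.18054)) = 1.89431.
With S = 8 species, ln S = 2.07944, so J = 1.89431/2.07944 = 0.91097, i.e. 0.911 to 3 decimal places.

0.911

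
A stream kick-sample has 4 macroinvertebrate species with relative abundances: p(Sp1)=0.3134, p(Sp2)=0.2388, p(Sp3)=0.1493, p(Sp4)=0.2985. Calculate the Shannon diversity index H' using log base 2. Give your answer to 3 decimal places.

Each pᵢ log₂ pᵢ term (working shown to 5 dp, full precision carried): 0.3134×(-1.67392)=-0.52461, 0.2388×(-2.06613)=-0.49339, 0.1493×(-2.74371)=-0.40964, 0.2985×(-1.74420)=-0.52064.
Sum = -1.94828, so H' = 1.948.

1.948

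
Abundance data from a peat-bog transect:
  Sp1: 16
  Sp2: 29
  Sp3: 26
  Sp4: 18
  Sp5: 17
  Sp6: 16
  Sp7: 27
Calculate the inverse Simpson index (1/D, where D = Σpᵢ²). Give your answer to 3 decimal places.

6.586

Total N = 16+29+26+18+17+16+27 = 149, so the proportions are 0.1073826, 0.1946309, 0.1744966, 0.1208054, 0.114094, 0.1073826, 0.1812081 (working shown to 7 dp, full precision carried).
D = 0.1073826² + 0.1946309² + 0.1744966² + 0.1208054² + 0.114094² + 0.1073826² + 0.1812081² = 0.0115310 + 0.0378812 + 0.0304491 + 0.0145939 + 0.0130174 + 0.0115310 + 0.0328364 = 0.1518400.
So 1/D = 6.58588, i.e. 6.586 to 3 decimal places.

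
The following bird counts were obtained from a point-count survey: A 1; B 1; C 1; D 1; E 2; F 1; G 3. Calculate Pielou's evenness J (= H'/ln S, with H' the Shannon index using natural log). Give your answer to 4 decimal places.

Total N = 1+1+1+1+2+1+3 = 10, so the proportions are 0.1, 0.1, 0.1, 0.1, 0.2, 0.1, 0.3 (working shown to 6 dp, full precision carried).
H' = −Σ pᵢ ln pᵢ = −((-0.230259) + (-0.230259) + (-0.230259) + (-0.230259) + (-0.321888) + (-0.230259) + (-0.361192)) = 1.834372.
With S = 7 species, ln S = 1.945910, so J = 1.834372/1.945910 = 0.942681, i.e. 0.9427 to 4 decimal places.

0.9427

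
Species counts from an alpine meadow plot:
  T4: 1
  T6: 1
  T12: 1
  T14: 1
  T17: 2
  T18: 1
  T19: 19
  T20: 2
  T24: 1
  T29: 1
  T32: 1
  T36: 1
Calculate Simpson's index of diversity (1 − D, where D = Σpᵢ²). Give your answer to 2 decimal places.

0.63

Total N = 1+1+1+1+2+1+19+2+1+1+1+1 = 32, so the proportions are 0.0312, 0.0312, 0.0312, 0.0312, 0.0625, 0.0312, 0.5938, 0.0625, 0.0312, 0.0312, 0.0312, 0.0312 (working shown to 4 dp, full precision carried).
D = 0.0312² + 0.0312² + 0.0312² + 0.0312² + 0.0625² + 0.0312² + 0.5938² + 0.0625² + 0.0312² + 0.0312² + 0.0312² + 0.0312² = 0.0010 + 0.0010 + 0.0010 + 0.0010 + 0.0039 + 0.0010 + 0.3525 + 0.0039 + 0.0010 + 0.0010 + 0.0010 + 0.0010 = 0.3691.
So 1 − D = 0.6309, i.e. 0.63 to 2 decimal places.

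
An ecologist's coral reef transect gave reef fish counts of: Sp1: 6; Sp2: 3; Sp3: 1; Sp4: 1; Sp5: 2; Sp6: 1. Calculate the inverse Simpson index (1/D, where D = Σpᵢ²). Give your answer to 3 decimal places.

3.769

Total N = 6+3+1+1+2+1 = 14, so the proportions are 0.4285714, 0.2142857, 0.0714286, 0.0714286, 0.1428571, 0.0714286 (working shown to 7 dp, full precision carried).
D = 0.4285714² + 0.2142857² + 0.0714286² + 0.0714286² + 0.1428571² + 0.0714286² = 0.1836735 + 0.0459184 + 0.0051020 + 0.0051020 + 0.0204082 + 0.0051020 = 0.2653061.
So 1/D = 3.76923, i.e. 3.769 to 3 decimal places.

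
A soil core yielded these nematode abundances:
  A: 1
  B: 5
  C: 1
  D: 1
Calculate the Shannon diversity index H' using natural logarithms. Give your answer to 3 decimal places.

Total N = 1+5+1+1 = 8, so the proportions are 0.125, 0.625, 0.125, 0.125 (working shown to 5 dp, full precision carried).
Each pᵢ ln pᵢ term: 0.125×(-2.07944)=-0.25993, 0.625×(-0.47000)=-0.29375, 0.125×(-2.07944)=-0.25993, 0.125×(-2.07944)=-0.25993.
Sum = -1.07354, so H' = 1.074.

1.074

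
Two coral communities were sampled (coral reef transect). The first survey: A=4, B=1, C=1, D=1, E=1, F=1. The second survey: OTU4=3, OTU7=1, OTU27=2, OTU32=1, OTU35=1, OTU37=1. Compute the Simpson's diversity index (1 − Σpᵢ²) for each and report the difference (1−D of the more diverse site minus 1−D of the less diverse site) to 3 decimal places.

The first survey: N=9, proportions 0.44444, 0.11111, 0.11111, 0.11111, 0.11111, 0.11111, giving 1−D = 0.74074 (working shown to 5 dp, full precision carried).
The second survey: N=9, proportions 0.33333, 0.11111, 0.22222, 0.11111, 0.11111, 0.11111, giving 1−D = 0.79012.
Difference = |0.74074 − 0.79012| = 0.04938, i.e. 0.049 to 3 decimal places.

0.049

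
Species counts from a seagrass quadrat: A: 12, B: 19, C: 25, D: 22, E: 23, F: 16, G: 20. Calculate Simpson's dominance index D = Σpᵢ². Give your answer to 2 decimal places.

0.15

Total N = 12+19+25+22+23+16+20 = 137, so the proportions are 0.0876, 0.1387, 0.1825, 0.1606, 0.1679, 0.1168, 0.146 (working shown to 4 dp, full precision carried).
D = 0.0876² + 0.1387² + 0.1825² + 0.1606² + 0.1679² + 0.1168² + 0.146² = 0.0077 + 0.0192 + 0.0333 + 0.0258 + 0.0282 + 0.0136 + 0.0213 = 0.1491.
To 2 decimal places, D = 0.15.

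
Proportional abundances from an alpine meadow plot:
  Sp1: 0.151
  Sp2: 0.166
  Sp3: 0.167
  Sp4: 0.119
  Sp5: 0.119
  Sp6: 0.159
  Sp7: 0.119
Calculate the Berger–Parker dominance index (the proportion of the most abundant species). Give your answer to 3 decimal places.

0.167

The largest proportion is 0.167, i.e. d = 0.167 to 3 decimal places.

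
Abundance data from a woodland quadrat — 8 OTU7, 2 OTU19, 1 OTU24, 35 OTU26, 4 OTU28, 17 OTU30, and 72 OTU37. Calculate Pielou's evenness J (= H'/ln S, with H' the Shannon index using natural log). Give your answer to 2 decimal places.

0.67

Total N = 8+2+1+35+4+17+72 = 139, so the proportions are 0.0576, 0.0144, 0.0072, 0.2518, 0.0288, 0.1223, 0.518 (working shown to 4 dp, full precision carried).
H' = −Σ pᵢ ln pᵢ = −((-0.1643) + (-0.0610) + (-0.0355) + (-0.3473) + (-0.1021) + (-0.2570) + (-0.3407)) = 1.3079.
With S = 7 species, ln S = 1.9459, so J = 1.3079/1.9459 = 0.6721, i.e. 0.67 to 2 decimal places.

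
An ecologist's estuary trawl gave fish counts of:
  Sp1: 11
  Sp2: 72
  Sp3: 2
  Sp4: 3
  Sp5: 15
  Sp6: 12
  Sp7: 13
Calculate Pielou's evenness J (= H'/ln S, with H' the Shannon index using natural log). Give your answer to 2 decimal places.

Total N = 11+72+2+3+15+12+13 = 128, so the proportions are 0.0859, 0.5625, 0.0156, 0.0234, 0.1172, 0.0938, 0.1016 (working shown to 4 dp, full precision carried).
H' = −Σ pᵢ ln pᵢ = −((-0.2109) + (-0.3236) + (-0.0650) + (-0.0880) + (-0.2512) + (-0.2219) + (-0.2323)) = 1.3929.
With S = 7 species, ln S = 1.9459, so J = 1.3929/1.9459 = 0.7158, i.e. 0.72 to 2 decimal places.

0.72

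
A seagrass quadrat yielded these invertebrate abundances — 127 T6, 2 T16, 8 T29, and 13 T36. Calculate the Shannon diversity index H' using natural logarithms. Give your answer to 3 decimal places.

Total N = 127+2+8+13 = 150, so the proportions are 0.84667, 0.01333, 0.05333, 0.08667 (working shown to 5 dp, full precision carried).
Each pᵢ ln pᵢ term: 0.84667×(-0.16645)=-0.14093, 0.01333×(-4.31749)=-0.05757, 0.05333×(-2.93119)=-0.15633, 0.08667×(-2.44569)=-0.21196.
Sum = -0.56678, so H' = 0.567.

0.567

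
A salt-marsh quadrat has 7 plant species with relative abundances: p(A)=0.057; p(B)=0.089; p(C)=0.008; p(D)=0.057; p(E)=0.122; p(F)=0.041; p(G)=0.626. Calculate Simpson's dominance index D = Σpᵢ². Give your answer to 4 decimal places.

D = 0.057² + 0.089² + 0.008² + 0.057² + 0.122² + 0.041² + 0.626² = 0.003249 + 0.007921 + 0.000064 + 0.003249 + 0.014884 + 0.001681 + 0.391876 = 0.422924 (working shown to 6 dp, full precision carried).
To 4 decimal places, D = 0.4229.

0.4229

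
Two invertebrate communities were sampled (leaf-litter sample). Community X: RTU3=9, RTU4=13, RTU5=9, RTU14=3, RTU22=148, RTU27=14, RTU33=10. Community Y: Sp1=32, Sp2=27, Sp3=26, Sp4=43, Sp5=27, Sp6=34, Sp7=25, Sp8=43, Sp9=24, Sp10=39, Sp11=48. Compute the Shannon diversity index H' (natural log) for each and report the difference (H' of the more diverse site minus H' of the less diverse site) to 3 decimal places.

1.292

Community X: N=206, proportions 0.04369, 0.06311, 0.04369, 0.01456, 0.71845, 0.06796, 0.04854, giving H' = 1.07666 (working shown to 5 dp, full precision carried).
Community Y: N=368, proportions 0.08696, 0.07337, 0.07065, 0.11685, 0.07337, 0.09239, 0.06793, 0.11685, 0.06522, 0.10598, 0.13043, giving H' = 2.36898.
Difference = |1.07666 − 2.36898| = 1.29232, i.e. 1.292 to 3 decimal places.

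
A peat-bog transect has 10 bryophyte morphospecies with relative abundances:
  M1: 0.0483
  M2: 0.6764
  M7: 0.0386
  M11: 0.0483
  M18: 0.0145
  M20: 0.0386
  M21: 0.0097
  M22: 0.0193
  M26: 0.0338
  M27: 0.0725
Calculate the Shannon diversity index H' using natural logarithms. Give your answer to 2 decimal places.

Each pᵢ ln pᵢ term (working shown to 4 dp, full precision carried): 0.0483×(-3.0303)=-0.1464, 0.6764×(-0.3910)=-0.2645, 0.0386×(-3.2545)=-0.1256, 0.0483×(-3.0303)=-0.1464, 0.0145×(-4.2336)=-0.0614, 0.0386×(-3.2545)=-0.1256, 0.0097×(-4.6356)=-0.0450, 0.0193×(-3.9477)=-0.0762, 0.0338×(-3.3873)=-0.1145, 0.0725×(-2.6242)=-0.1903.
Sum = -1.2957, so H' = 1.30.

1.30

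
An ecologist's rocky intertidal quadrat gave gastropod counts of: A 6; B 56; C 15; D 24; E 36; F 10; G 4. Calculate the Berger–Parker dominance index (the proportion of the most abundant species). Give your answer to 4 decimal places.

Total N = 6+56+15+24+36+10+4 = 151, so the proportions are 0.039735, 0.370861, 0.099338, 0.15894, 0.238411, 0.066225, 0.02649 (working shown to 6 dp, full precision carried).
The largest proportion is 0.370861, i.e. d = 0.3709 to 4 decimal places.

0.3709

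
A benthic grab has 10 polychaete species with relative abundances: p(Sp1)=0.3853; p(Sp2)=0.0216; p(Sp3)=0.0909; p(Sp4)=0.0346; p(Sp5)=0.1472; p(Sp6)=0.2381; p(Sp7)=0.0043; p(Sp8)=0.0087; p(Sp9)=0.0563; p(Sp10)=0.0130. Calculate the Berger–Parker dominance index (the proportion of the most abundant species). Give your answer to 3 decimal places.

The largest proportion is 0.3853, i.e. d = 0.385 to 3 decimal places.

0.385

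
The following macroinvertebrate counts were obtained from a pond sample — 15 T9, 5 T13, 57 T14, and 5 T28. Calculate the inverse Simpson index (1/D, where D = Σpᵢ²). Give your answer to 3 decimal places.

Total N = 15+5+57+5 = 82, so the proportions are 0.182927, 0.060976, 0.695122, 0.060976 (working shown to 6 dp, full precision carried).
D = 0.182927² + 0.060976² + 0.695122² + 0.060976² = 0.033462 + 0.003718 + 0.483195 + 0.003718 = 0.524093.
So 1/D = 1.90806, i.e. 1.908 to 3 decimal places.

1.908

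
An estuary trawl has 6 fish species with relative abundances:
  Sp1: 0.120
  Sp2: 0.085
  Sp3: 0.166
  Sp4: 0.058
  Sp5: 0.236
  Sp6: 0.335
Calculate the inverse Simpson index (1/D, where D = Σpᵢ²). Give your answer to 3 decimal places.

4.536

D = 0.12² + 0.085² + 0.166² + 0.058² + 0.236² + 0.335² = 0.0144000 + 0.0072250 + 0.0275560 + 0.0033640 + 0.0556960 + 0.1122250 = 0.2204660 (working shown to 7 dp, full precision carried).
So 1/D = 4.53585, i.e. 4.536 to 3 decimal places.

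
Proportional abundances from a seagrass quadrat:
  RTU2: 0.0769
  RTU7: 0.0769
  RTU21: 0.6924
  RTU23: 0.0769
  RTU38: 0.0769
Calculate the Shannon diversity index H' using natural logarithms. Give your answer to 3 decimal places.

1.044

Each pᵢ ln pᵢ term (working shown to 5 dp, full precision carried): 0.0769×(-2.56525)=-0.19727, 0.0769×(-2.56525)=-0.19727, 0.6924×(-0.36759)=-0.25452, 0.0769×(-2.56525)=-0.19727, 0.0769×(-2.56525)=-0.19727.
Sum = -1.04359, so H' = 1.044.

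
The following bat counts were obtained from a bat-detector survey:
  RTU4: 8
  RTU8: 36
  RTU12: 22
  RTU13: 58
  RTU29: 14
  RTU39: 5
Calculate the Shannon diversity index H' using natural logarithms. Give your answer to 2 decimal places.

1.51

Total N = 8+36+22+58+14+5 = 143, so the proportions are 0.0559, 0.2517, 0.1538, 0.4056, 0.0979, 0.035 (working shown to 4 dp, full precision carried).
Each pᵢ ln pᵢ term: 0.0559×(-2.8834)=-0.1613, 0.2517×(-1.3793)=-0.3472, 0.1538×(-1.8718)=-0.2880, 0.4056×(-0.9024)=-0.3660, 0.0979×(-2.3238)=-0.2275, 0.035×(-3.3534)=-0.1173.
Sum = -1.5073, so H' = 1.51.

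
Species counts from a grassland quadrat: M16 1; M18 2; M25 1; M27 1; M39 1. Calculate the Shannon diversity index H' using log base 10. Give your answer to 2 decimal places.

Total N = 1+2+1+1+1 = 6, so the proportions are 0.1667, 0.3333, 0.1667, 0.1667, 0.1667 (working shown to 4 dp, full precision carried).
Each pᵢ log₁₀ pᵢ term: 0.1667×(-0.7782)=-0.1297, 0.3333×(-0.4771)=-0.1590, 0.1667×(-0.7782)=-0.1297, 0.1667×(-0.7782)=-0.1297, 0.1667×(-0.7782)=-0.1297.
Sum = -0.6778, so H' = 0.68.

0.68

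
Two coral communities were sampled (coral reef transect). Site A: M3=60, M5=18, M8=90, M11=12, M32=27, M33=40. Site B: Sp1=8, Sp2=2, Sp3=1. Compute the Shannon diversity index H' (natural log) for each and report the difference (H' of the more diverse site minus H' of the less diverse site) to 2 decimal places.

Site A: N=247, proportions 0.24291, 0.07287, 0.36437, 0.04858, 0.10931, 0.16194, giving H' = 1.58618 (working shown to 5 dp, full precision carried).
Site B: N=11, proportions 0.72727, 0.18182, 0.09091, giving H' = 0.75955.
Difference = |1.58618 − 0.75955| = 0.82663, i.e. 0.83 to 2 decimal places.

0.83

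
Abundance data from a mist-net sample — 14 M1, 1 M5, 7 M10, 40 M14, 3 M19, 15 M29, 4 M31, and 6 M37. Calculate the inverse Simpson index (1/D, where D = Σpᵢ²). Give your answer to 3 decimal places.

3.799

Total N = 14+1+7+40+3+15+4+6 = 90, so the proportions are 0.1555556, 0.0111111, 0.0777778, 0.4444444, 0.0333333, 0.1666667, 0.0444444, 0.0666667 (working shown to 7 dp, full precision carried).
D = 0.1555556² + 0.0111111² + 0.0777778² + 0.4444444² + 0.0333333² + 0.1666667² + 0.0444444² + 0.0666667² = 0.0241975 + 0.0001235 + 0.0060494 + 0.1975309 + 0.0011111 + 0.0277778 + 0.0019753 + 0.0044444 = 0.2632099.
So 1/D = 3.79925, i.e. 3.799 to 3 decimal places.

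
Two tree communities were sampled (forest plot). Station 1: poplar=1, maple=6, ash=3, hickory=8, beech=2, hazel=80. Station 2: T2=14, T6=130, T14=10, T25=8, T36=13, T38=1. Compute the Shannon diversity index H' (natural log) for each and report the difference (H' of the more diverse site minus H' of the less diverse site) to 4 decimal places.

Station 1: N=100, proportions 0.01, 0.06, 0.03, 0.08, 0.02, 0.8, giving H' = 0.778867 (working shown to 6 dp, full precision carried).
Station 2: N=176, proportions 0.079545, 0.738636, 0.056818, 0.045455, 0.073864, 0.005682, giving H' = 0.950416.
Difference = |0.778867 − 0.950416| = 0.171549, i.e. 0.1715 to 4 decimal places.

0.1715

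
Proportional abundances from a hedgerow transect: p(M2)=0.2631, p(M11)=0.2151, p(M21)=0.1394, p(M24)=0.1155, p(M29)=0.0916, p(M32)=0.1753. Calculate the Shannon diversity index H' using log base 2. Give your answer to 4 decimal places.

2.4959

Each pᵢ log₂ pᵢ term (working shown to 6 dp, full precision carried): 0.2631×(-1.926317)=-0.506814, 0.2151×(-2.216921)=-0.476860, 0.1394×(-2.842698)=-0.396272, 0.1155×(-3.114035)=-0.359671, 0.0916×(-3.448509)=-0.315883, 0.1753×(-2.512102)=-0.440371.
Sum = -2.495872, so H' = 2.4959.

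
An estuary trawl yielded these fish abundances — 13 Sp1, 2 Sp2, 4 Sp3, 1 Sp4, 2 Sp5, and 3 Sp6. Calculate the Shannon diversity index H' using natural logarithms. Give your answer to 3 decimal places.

Total N = 13+2+4+1+2+3 = 25, so the proportions are 0.52, 0.08, 0.16, 0.04, 0.08, 0.12 (working shown to 5 dp, full precision carried).
Each pᵢ ln pᵢ term: 0.52×(-0.65393)=-0.34004, 0.08×(-2.52573)=-0.20206, 0.16×(-1.83258)=-0.29321, 0.04×(-3.21888)=-0.12876, 0.08×(-2.52573)=-0.20206, 0.12×(-2.12026)=-0.25443.
Sum = -1.42056, so H' = 1.421.

1.421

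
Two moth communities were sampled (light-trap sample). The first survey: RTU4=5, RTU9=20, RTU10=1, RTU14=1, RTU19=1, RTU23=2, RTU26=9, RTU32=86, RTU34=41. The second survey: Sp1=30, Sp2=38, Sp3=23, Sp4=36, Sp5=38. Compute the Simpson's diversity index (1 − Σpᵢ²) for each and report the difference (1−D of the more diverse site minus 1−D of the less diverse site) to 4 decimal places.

0.1418

The first survey: N=166, proportions 0.03012, 0.120482, 0.006024, 0.006024, 0.006024, 0.012048, 0.054217, 0.518072, 0.246988, giving 1−D = 0.651981 (working shown to 6 dp, full precision carried).
The second survey: N=165, proportions 0.181818, 0.230303, 0.139394, 0.218182, 0.230303, giving 1−D = 0.793829.
Difference = |0.651981 − 0.793829| = 0.141848, i.e. 0.1418 to 4 decimal places.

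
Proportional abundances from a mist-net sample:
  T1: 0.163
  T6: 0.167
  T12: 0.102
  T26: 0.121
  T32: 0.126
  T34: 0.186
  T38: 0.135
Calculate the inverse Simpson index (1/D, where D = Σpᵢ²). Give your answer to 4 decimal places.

6.7476

D = 0.163² + 0.167² + 0.102² + 0.121² + 0.126² + 0.186² + 0.135² = 0.02656900 + 0.02788900 + 0.01040400 + 0.01464100 + 0.01587600 + 0.03459600 + 0.01822500 = 0.14820000 (working shown to 8 dp, full precision carried).
So 1/D = 6.747638, i.e. 6.7476 to 4 decimal places.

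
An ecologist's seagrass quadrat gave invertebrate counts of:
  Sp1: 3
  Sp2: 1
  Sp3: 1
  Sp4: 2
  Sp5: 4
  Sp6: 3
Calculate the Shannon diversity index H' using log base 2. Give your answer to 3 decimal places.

Total N = 3+1+1+2+4+3 = 14, so the proportions are 0.21429, 0.07143, 0.07143, 0.14286, 0.28571, 0.21429 (working shown to 5 dp, full precision carried).
Each pᵢ log₂ pᵢ term: 0.21429×(-2.22239)=-0.47623, 0.07143×(-3.80735)=-0.27195, 0.07143×(-3.80735)=-0.27195, 0.14286×(-2.80735)=-0.40105, 0.28571×(-1.80735)=-0.51639, 0.21429×(-2.22239)=-0.47623.
Sum = -2.41380, so H' = 2.414.

2.414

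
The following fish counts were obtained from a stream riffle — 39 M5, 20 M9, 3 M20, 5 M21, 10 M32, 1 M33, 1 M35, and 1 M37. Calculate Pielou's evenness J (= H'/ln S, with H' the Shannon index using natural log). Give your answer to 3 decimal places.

0.682

Total N = 39+20+3+5+10+1+1+1 = 80, so the proportions are 0.4875, 0.25, 0.0375, 0.0625, 0.125, 0.0125, 0.0125, 0.0125 (working shown to 5 dp, full precision carried).
H' = −Σ pᵢ ln pᵢ = −((-0.35025) + (-0.34657) + (-0.12313) + (-0.17329) + (-0.25993) + (-0.05478) + (-0.05478) + (-0.05478)) = 1.41750.
With S = 8 species, ln S = 2.07944, so J = 1.41750/2.07944 = 0.68167, i.e. 0.682 to 3 decimal places.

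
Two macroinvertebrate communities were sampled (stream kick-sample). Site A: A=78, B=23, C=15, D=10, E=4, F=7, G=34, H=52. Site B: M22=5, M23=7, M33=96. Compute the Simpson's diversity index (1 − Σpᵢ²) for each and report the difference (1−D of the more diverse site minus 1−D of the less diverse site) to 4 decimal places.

Site A: N=223, proportions 0.349776, 0.103139, 0.067265, 0.044843, 0.017937, 0.03139, 0.152466, 0.233184, giving 1−D = 0.781556 (working shown to 6 dp, full precision carried).
Site B: N=108, proportions 0.046296, 0.064815, 0.888889, giving 1−D = 0.203532.
Difference = |0.781556 − 0.203532| = 0.578024, i.e. 0.5780 to 4 decimal places.

0.5780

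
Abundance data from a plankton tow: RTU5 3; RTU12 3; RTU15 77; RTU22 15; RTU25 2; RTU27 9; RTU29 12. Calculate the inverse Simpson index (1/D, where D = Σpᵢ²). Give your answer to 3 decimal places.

2.287

Total N = 3+3+77+15+2+9+12 = 121, so the proportions are 0.024793, 0.024793, 0.636364, 0.123967, 0.016529, 0.07438, 0.099174 (working shown to 6 dp, full precision carried).
D = 0.024793² + 0.024793² + 0.636364² + 0.123967² + 0.016529² + 0.07438² + 0.099174² = 0.000615 + 0.000615 + 0.404959 + 0.015368 + 0.000273 + 0.005532 + 0.009835 = 0.437197.
So 1/D = 2.28730, i.e. 2.287 to 3 decimal places.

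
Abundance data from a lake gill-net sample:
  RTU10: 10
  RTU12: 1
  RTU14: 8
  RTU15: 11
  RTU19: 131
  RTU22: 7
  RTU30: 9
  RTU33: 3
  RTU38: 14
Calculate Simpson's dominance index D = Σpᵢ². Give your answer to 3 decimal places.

Total N = 10+1+8+11+131+7+9+3+14 = 194, so the proportions are 0.05155, 0.00515, 0.04124, 0.0567, 0.67526, 0.03608, 0.04639, 0.01546, 0.07216 (working shown to 5 dp, full precision carried).
D = 0.05155² + 0.00515² + 0.04124² + 0.0567² + 0.67526² + 0.03608² + 0.04639² + 0.01546² + 0.07216² = 0.00266 + 0.00003 + 0.00170 + 0.00322 + 0.45597 + 0.00130 + 0.00215 + 0.00024 + 0.00521 = 0.47247.
To 3 decimal places, D = 0.472.

0.472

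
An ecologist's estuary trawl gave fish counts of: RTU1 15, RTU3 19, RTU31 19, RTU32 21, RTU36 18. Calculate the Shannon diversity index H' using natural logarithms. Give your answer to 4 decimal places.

1.6036

Total N = 15+19+19+21+18 = 92, so the proportions are 0.163043, 0.206522, 0.206522, 0.228261, 0.195652 (working shown to 6 dp, full precision carried).
Each pᵢ ln pᵢ term: 0.163043×(-1.813738)=-0.295718, 0.206522×(-1.577350)=-0.325757, 0.206522×(-1.577350)=-0.325757, 0.228261×(-1.477266)=-0.337202, 0.195652×(-1.631417)=-0.319190.
Sum = -1.603624, so H' = 1.6036.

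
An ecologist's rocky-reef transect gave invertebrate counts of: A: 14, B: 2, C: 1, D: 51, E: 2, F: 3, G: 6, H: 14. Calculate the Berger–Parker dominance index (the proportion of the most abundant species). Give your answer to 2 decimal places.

0.55

Total N = 14+2+1+51+2+3+6+14 = 93, so the proportions are 0.1505, 0.0215, 0.0108, 0.5484, 0.0215, 0.0323, 0.0645, 0.1505 (working shown to 4 dp, full precision carried).
The largest proportion is 0.5484, i.e. d = 0.55 to 2 decimal places.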